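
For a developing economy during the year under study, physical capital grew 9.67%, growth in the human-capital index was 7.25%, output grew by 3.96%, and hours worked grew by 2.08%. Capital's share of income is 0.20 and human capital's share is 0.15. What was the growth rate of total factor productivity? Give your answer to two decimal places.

Labor's share = 1 − 0.2 − 0.15 = 0.65.
Physical capital: 0.2 × 9.67 = 1.934 pp.
The human-capital index: 0.15 × 7.25 = 1.0875 pp.
Hours worked: 0.65 × 2.08 = 1.352 pp.
TFP growth = 3.96 − 4.3735 = -0.4135%.

-0.41%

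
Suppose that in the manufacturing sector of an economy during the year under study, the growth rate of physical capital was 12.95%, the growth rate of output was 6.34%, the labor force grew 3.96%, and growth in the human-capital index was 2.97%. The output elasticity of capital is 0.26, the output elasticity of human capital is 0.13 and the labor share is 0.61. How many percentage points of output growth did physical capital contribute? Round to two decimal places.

Contribution = share × growth = 0.26 × 12.95 = 3.367 pp.

3.37 percentage points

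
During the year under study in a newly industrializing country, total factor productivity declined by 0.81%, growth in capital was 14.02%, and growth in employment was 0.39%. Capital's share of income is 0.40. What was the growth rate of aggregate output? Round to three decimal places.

5.032%

Labor's share = 1 − 0.4 = 0.6.
Capital: 0.4 × 14.02 = 5.608 pp.
Employment: 0.6 × 0.39 = 0.234 pp.
Output growth = -0.81 + 5.842 = 5.032%.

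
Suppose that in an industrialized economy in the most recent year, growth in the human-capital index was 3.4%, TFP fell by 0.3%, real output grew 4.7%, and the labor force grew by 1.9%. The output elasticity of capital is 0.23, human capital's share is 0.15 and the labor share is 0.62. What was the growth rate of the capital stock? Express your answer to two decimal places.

The capital stock growth was 14.40%.

Labor's share = 1 − 0.23 − 0.15 = 0.62.
gY = gA + 0.15×3.4 + 0.62×1.9 + 0.23×g.
0.23×g = 4.7 + 0.3 − 1.688 = 3.312.
g = 3.312 / 0.23 = 14.4%.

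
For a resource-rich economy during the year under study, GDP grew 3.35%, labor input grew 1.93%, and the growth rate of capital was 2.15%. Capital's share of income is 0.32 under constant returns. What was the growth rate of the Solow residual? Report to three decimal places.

Labor's share = 1 − 0.32 = 0.68.
Capital: 0.32 × 2.15 = 0.688 pp.
Labor input: 0.68 × 1.93 = 1.3124 pp.
TFP growth = 3.35 − 2.0004 = 1.3496%.

The Solow residual growth was 1.350%.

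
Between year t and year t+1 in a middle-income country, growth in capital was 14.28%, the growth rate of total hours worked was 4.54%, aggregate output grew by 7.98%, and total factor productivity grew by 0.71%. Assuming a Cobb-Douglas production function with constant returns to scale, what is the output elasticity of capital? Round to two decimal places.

The output elasticity of capital is 0.28.

gY = gA + α·gK + (1−α)·gL, so gY − gA − gL = α(gK − gL).
7.98 − 0.71 − 4.54 = α × (14.28 − 4.54).
2.73 = 9.74 α, so α = 0.2803.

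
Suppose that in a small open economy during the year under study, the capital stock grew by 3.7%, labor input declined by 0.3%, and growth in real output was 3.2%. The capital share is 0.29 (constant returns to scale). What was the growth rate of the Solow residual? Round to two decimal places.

2.34%

Labor's share = 1 − 0.29 = 0.71.
The capital stock: 0.29 × 3.7 = 1.073 pp.
Labor input: 0.71 × (-0.3) = -0.213 pp.
TFP growth = 3.2 − 0.86 = 2.34%.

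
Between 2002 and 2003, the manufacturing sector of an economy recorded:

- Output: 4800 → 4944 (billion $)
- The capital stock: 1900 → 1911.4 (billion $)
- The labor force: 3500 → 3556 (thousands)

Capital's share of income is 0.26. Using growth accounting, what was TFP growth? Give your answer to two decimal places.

1.66%

Output growth = (4944 − 4800) / 4800 = 3%.
The capital stock growth = (1911.4 − 1900) / 1900 = 0.6%.
The labor force growth = (3556 − 3500) / 3500 = 1.6%.
Labor's share = 1 − 0.26 = 0.74.
The capital stock: 0.26 × 0.6 = 0.156 pp.
The labor force: 0.74 × 1.6 = 1.184 pp.
TFP growth = 3 − 1.34 = 1.66%.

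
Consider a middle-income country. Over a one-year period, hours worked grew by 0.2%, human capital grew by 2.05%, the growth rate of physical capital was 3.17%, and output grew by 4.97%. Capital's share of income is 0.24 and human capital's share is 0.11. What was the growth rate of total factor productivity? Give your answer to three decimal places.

3.854%

Labor's share = 1 − 0.24 − 0.11 = 0.65.
Physical capital: 0.24 × 3.17 = 0.7608 pp.
Human capital: 0.11 × 2.05 = 0.2255 pp.
Hours worked: 0.65 × 0.2 = 0.13 pp.
TFP growth = 4.97 − 1.1163 = 3.8537%.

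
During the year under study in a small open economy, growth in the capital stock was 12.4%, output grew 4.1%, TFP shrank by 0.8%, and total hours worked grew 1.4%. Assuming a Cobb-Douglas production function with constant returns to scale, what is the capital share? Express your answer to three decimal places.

gY = gA + α·gK + (1−α)·gL, so gY − gA − gL = α(gK − gL).
4.1 + 0.8 − 1.4 = α × (12.4 − 1.4).
3.5 = 11 α, so α = 0.31818.

α = 0.318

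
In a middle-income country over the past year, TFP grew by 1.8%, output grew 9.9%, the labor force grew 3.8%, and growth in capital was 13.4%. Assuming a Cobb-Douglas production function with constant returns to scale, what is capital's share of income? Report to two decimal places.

gY = gA + α·gK + (1−α)·gL, so gY − gA − gL = α(gK − gL).
9.9 − 1.8 − 3.8 = α × (13.4 − 3.8).
4.3 = 9.6 α, so α = 0.4479.

α = 0.45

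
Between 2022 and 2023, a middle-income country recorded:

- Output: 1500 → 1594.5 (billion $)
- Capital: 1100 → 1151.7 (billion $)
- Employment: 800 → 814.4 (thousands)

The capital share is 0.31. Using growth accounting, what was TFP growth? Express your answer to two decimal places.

Output growth = (1594.5 − 1500) / 1500 = 6.3%.
Capital growth = (1151.7 − 1100) / 1100 = 4.7%.
Employment growth = (814.4 − 800) / 800 = 1.8%.
Labor's share = 1 − 0.31 = 0.69.
Capital: 0.31 × 4.7 = 1.457 pp.
Employment: 0.69 × 1.8 = 1.242 pp.
TFP growth = 6.3 − 2.699 = 3.601%.

TFP growth was 3.60%.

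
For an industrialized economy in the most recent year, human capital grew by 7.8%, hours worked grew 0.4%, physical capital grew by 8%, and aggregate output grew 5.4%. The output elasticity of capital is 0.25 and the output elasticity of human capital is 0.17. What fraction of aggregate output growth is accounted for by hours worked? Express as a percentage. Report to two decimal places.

4.30%

Labor's share = 1 − 0.25 − 0.17 = 0.58.
Hours worked contributed 0.58 × 0.4 = 0.232 pp.
Share of growth = 0.232 / 5.4 × 100 = 4.2963%.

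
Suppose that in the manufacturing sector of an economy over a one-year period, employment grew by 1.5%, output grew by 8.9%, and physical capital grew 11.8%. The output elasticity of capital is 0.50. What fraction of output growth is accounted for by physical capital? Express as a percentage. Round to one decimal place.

Physical capital contributed 0.5 × 11.8 = 5.9 pp.
Share of growth = 5.9 / 8.9 × 100 = 66.292%.

66.3%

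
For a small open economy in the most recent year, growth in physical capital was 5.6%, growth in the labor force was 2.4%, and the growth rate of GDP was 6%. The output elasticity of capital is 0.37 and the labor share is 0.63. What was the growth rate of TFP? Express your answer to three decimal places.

Labor's share = 1 − 0.37 = 0.63.
Physical capital: 0.37 × 5.6 = 2.072 pp.
The labor force: 0.63 × 2.4 = 1.512 pp.
TFP growth = 6 − 3.584 = 2.416%.

2.416%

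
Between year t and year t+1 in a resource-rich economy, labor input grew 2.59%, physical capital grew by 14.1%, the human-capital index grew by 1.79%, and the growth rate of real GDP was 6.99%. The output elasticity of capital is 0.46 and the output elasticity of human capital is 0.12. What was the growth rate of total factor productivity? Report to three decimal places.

-0.799%

Labor's share = 1 − 0.46 − 0.12 = 0.42.
Physical capital: 0.46 × 14.1 = 6.486 pp.
The human-capital index: 0.12 × 1.79 = 0.2148 pp.
Labor input: 0.42 × 2.59 = 1.0878 pp.
TFP growth = 6.99 − 7.7886 = -0.7986%.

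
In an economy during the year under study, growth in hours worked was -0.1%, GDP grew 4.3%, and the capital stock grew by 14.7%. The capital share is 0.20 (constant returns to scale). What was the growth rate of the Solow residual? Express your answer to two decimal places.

The Solow residual growth was 1.44%.

Labor's share = 1 − 0.2 = 0.8.
The capital stock: 0.2 × 14.7 = 2.94 pp.
Hours worked: 0.8 × (-0.1) = -0.08 pp.
TFP growth = 4.3 − 2.86 = 1.44%.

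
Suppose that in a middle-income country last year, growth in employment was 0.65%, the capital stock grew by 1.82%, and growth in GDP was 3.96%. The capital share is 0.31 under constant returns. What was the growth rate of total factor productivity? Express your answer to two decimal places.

Labor's share = 1 − 0.31 = 0.69.
The capital stock: 0.31 × 1.82 = 0.5642 pp.
Employment: 0.69 × 0.65 = 0.4485 pp.
TFP growth = 3.96 − 1.0127 = 2.9473%.

2.95%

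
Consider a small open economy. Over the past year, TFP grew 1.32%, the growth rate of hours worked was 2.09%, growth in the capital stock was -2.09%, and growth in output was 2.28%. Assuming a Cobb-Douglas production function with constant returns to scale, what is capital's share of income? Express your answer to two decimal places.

α = 0.27

gY = gA + α·gK + (1−α)·gL, so gY − gA − gL = α(gK − gL).
2.28 − 1.32 − 2.09 = α × (-2.09 − 2.09).
-1.13 = -4.18 α, so α = 0.2703.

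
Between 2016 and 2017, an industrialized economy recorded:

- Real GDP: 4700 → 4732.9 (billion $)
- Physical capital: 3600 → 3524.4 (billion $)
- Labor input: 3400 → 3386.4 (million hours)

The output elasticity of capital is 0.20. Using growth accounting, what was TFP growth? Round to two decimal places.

1.44%

Real GDP growth = (4732.9 − 4700) / 4700 = 0.7%.
Physical capital growth = (3524.4 − 3600) / 3600 = -2.1%.
Labor input growth = (3386.4 − 3400) / 3400 = -0.4%.
Labor's share = 1 − 0.2 = 0.8.
Physical capital: 0.2 × (-2.1) = -0.42 pp.
Labor input: 0.8 × (-0.4) = -0.32 pp.
TFP growth = 0.7 + 0.74 = 1.44%.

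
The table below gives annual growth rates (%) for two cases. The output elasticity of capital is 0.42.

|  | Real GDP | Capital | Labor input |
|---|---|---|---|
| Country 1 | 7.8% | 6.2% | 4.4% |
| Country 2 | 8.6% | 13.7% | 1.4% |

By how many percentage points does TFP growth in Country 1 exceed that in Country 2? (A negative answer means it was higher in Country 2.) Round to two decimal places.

Labor's share = 1 − 0.42 = 0.58.
Country 1: TFP = 7.8 − 2.604 − 2.552 = 2.644%.
Country 2: TFP = 8.6 − 5.754 − 0.812 = 2.034%.
Difference = 2.644 − (2.034) = 0.61 pp.

0.61 percentage points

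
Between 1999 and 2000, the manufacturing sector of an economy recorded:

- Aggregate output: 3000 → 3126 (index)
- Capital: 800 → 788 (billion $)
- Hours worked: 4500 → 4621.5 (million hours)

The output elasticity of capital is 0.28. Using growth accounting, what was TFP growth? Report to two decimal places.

Aggregate output growth = (3126 − 3000) / 3000 = 4.2%.
Capital growth = (788 − 800) / 800 = -1.5%.
Hours worked growth = (4621.5 − 4500) / 4500 = 2.7%.
Labor's share = 1 − 0.28 = 0.72.
Capital: 0.28 × (-1.5) = -0.42 pp.
Hours worked: 0.72 × 2.7 = 1.944 pp.
TFP growth = 4.2 − 1.524 = 2.676%.

2.68%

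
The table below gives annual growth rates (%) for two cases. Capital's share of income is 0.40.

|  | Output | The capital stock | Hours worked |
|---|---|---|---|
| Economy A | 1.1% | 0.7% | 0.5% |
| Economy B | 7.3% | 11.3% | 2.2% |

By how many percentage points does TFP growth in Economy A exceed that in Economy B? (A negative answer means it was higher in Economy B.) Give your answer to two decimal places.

Labor's share = 1 − 0.4 = 0.6.
Economy A: TFP = 1.1 − 0.28 − 0.3 = 0.52%.
Economy B: TFP = 7.3 − 4.52 − 1.32 = 1.46%.
Difference = 0.52 − (1.46) = -0.94 pp.

-0.94 percentage points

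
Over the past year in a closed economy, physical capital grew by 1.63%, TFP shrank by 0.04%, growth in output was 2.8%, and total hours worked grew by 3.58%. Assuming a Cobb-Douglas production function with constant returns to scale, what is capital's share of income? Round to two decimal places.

gY = gA + α·gK + (1−α)·gL, so gY − gA − gL = α(gK − gL).
2.8 + 0.04 − 3.58 = α × (1.63 − 3.58).
-0.74 = -1.95 α, so α = 0.3795.

Capital's share of income is 0.38.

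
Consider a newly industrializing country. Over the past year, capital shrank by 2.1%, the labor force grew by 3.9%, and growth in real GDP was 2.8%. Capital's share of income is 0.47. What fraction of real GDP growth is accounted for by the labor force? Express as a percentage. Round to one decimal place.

73.8%

Labor's share = 1 − 0.47 = 0.53.
The labor force contributed 0.53 × 3.9 = 2.067 pp.
Share of growth = 2.067 / 2.8 × 100 = 73.821%.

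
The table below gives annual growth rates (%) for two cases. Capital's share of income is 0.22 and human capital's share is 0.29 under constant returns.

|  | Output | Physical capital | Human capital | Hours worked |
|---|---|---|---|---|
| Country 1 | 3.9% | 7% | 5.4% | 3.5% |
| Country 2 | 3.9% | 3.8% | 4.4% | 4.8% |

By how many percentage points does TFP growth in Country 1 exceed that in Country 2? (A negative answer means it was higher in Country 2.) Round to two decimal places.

-0.36 percentage points

Labor's share = 1 − 0.22 − 0.29 = 0.49.
Country 1: TFP = 3.9 − 1.54 − 1.566 − 1.715 = -0.921%.
Country 2: TFP = 3.9 − 0.836 − 1.276 − 2.352 = -0.564%.
Difference = -0.921 − (-0.564) = -0.357 pp.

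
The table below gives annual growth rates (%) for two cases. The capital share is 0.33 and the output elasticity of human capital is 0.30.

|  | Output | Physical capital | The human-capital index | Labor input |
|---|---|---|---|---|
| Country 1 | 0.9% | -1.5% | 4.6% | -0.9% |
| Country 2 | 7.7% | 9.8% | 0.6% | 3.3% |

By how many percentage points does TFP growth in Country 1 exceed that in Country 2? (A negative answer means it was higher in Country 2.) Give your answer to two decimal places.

-2.72 percentage points

Labor's share = 1 − 0.33 − 0.3 = 0.37.
Country 1: TFP = 0.9 + 0.495 − 1.38 + 0.333 = 0.348%.
Country 2: TFP = 7.7 − 3.234 − 0.18 − 1.221 = 3.065%.
Difference = 0.348 − (3.065) = -2.717 pp.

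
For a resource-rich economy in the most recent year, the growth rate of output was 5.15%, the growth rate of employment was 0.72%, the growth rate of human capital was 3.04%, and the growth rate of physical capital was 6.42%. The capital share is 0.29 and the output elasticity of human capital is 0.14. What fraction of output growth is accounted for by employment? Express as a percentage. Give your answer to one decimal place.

Employment accounted for 8.0% of growth.

Labor's share = 1 − 0.29 − 0.14 = 0.57.
Employment contributed 0.57 × 0.72 = 0.4104 pp.
Share of growth = 0.4104 / 5.15 × 100 = 7.969%.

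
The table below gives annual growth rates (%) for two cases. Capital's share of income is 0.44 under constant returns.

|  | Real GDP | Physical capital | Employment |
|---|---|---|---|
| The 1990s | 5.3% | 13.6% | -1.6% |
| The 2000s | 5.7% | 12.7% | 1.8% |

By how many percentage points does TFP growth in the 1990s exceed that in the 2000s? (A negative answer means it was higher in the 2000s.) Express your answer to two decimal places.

Labor's share = 1 − 0.44 = 0.56.
The 1990s: TFP = 5.3 − 5.984 + 0.896 = 0.212%.
The 2000s: TFP = 5.7 − 5.588 − 1.008 = -0.896%.
Difference = 0.212 − (-0.896) = 1.108 pp.

1.11 percentage points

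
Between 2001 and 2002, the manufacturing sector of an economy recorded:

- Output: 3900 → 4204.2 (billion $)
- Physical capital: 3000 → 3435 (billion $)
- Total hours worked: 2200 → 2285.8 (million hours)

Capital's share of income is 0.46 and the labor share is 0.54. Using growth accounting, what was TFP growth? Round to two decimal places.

Output growth = (4204.2 − 3900) / 3900 = 7.8%.
Physical capital growth = (3435 − 3000) / 3000 = 14.5%.
Total hours worked growth = (2285.8 − 2200) / 2200 = 3.9%.
Labor's share = 1 − 0.46 = 0.54.
Physical capital: 0.46 × 14.5 = 6.67 pp.
Total hours worked: 0.54 × 3.9 = 2.106 pp.
TFP growth = 7.8 − 8.776 = -0.976%.

-0.98%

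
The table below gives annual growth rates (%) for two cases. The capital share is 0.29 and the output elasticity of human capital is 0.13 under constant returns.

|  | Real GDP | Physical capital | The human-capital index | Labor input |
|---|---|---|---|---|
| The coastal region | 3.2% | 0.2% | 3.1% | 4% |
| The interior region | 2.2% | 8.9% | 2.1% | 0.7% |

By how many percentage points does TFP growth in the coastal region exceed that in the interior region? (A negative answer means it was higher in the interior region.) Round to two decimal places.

1.48 percentage points

Labor's share = 1 − 0.29 − 0.13 = 0.58.
The coastal region: TFP = 3.2 − 0.058 − 0.403 − 2.32 = 0.419%.
The interior region: TFP = 2.2 − 2.581 − 0.273 − 0.406 = -1.06%.
Difference = 0.419 − (-1.06) = 1.479 pp.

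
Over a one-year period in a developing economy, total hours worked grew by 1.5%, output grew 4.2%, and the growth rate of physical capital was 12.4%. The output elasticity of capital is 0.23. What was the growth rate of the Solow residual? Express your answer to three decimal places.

The Solow residual grew 0.193%.

Labor's share = 1 − 0.23 = 0.77.
Physical capital: 0.23 × 12.4 = 2.852 pp.
Total hours worked: 0.77 × 1.5 = 1.155 pp.
TFP growth = 4.2 − 4.007 = 0.193%.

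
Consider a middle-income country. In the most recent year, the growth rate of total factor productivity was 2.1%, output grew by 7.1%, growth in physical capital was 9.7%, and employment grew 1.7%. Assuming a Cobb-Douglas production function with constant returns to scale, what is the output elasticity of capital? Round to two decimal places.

The output elasticity of capital is 0.41.

gY = gA + α·gK + (1−α)·gL, so gY − gA − gL = α(gK − gL).
7.1 − 2.1 − 1.7 = α × (9.7 − 1.7).
3.3 = 8 α, so α = 0.4125.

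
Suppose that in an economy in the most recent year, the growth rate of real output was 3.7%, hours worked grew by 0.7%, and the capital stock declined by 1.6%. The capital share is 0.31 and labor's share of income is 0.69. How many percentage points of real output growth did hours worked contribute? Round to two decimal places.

Labor's share = 1 − 0.31 = 0.69.
Contribution = share × growth = 0.69 × 0.7 = 0.483 pp.

0.48 pp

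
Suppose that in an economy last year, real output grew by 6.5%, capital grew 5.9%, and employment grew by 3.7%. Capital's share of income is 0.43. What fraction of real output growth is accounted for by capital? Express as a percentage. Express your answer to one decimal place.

39.0%

Capital contributed 0.43 × 5.9 = 2.537 pp.
Share of growth = 2.537 / 6.5 × 100 = 39.031%.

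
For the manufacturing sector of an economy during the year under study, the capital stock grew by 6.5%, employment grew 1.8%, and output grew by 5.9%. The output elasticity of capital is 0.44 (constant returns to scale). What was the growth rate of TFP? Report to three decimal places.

2.032%

Labor's share = 1 − 0.44 = 0.56.
The capital stock: 0.44 × 6.5 = 2.86 pp.
Employment: 0.56 × 1.8 = 1.008 pp.
TFP growth = 5.9 − 3.868 = 2.032%.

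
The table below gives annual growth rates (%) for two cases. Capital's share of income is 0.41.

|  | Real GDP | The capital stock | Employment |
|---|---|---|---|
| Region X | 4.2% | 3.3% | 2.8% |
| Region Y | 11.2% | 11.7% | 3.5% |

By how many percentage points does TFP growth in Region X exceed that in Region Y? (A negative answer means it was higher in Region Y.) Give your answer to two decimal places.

-3.14 percentage points

Labor's share = 1 − 0.41 = 0.59.
Region X: TFP = 4.2 − 1.353 − 1.652 = 1.195%.
Region Y: TFP = 11.2 − 4.797 − 2.065 = 4.338%.
Difference = 1.195 − (4.338) = -3.143 pp.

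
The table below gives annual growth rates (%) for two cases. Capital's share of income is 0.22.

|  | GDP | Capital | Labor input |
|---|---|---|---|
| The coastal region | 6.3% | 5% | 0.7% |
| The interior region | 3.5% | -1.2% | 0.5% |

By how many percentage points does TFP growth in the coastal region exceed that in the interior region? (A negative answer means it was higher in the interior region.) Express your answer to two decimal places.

1.28 percentage points

Labor's share = 1 − 0.22 = 0.78.
The coastal region: TFP = 6.3 − 1.1 − 0.546 = 4.654%.
The interior region: TFP = 3.5 + 0.264 − 0.39 = 3.374%.
Difference = 4.654 − (3.374) = 1.28 pp.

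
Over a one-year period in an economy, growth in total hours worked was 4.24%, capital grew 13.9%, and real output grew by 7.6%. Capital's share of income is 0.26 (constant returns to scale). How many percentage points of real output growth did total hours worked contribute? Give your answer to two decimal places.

Labor's share = 1 − 0.26 = 0.74.
Contribution = share × growth = 0.74 × 4.24 = 3.1376 pp.

3.14 pp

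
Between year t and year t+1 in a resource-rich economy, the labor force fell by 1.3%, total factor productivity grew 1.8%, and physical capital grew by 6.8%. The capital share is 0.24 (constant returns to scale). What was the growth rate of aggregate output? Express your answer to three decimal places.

Labor's share = 1 − 0.24 = 0.76.
Physical capital: 0.24 × 6.8 = 1.632 pp.
The labor force: 0.76 × (-1.3) = -0.988 pp.
Output growth = 1.8 + 0.644 = 2.444%.

2.444%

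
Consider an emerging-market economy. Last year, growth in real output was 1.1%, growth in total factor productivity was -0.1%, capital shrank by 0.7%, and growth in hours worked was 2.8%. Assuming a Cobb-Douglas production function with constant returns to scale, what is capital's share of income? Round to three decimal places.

0.457

gY = gA + α·gK + (1−α)·gL, so gY − gA − gL = α(gK − gL).
1.1 + 0.1 − 2.8 = α × (-0.7 − 2.8).
-1.6 = -3.5 α, so α = 0.45714.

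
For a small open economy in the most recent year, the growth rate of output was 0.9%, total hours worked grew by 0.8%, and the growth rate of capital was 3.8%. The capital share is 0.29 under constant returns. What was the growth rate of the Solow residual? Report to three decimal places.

-0.770%

Labor's share = 1 − 0.29 = 0.71.
Capital: 0.29 × 3.8 = 1.102 pp.
Total hours worked: 0.71 × 0.8 = 0.568 pp.
TFP growth = 0.9 − 1.67 = -0.77%.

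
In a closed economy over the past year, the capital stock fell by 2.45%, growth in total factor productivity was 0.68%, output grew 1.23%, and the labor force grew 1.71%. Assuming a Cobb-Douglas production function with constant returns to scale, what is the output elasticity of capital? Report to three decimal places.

α = 0.279

gY = gA + α·gK + (1−α)·gL, so gY − gA − gL = α(gK − gL).
1.23 − 0.68 − 1.71 = α × (-2.45 − 1.71).
-1.16 = -4.16 α, so α = 0.27885.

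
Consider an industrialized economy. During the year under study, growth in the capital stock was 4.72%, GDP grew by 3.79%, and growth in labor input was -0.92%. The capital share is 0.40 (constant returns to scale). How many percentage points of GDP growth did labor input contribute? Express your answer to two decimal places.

Labor's share = 1 − 0.4 = 0.6.
Contribution = share × growth = 0.6 × (-0.92) = -0.552 pp.

-0.55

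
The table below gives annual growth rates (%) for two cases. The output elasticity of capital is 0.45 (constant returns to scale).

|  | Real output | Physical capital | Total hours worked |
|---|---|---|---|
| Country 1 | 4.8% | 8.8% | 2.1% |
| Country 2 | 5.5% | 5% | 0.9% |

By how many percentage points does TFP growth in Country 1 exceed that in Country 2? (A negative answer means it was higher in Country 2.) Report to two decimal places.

Labor's share = 1 − 0.45 = 0.55.
Country 1: TFP = 4.8 − 3.96 − 1.155 = -0.315%.
Country 2: TFP = 5.5 − 2.25 − 0.495 = 2.755%.
Difference = -0.315 − (2.755) = -3.07 pp.

-3.07 percentage points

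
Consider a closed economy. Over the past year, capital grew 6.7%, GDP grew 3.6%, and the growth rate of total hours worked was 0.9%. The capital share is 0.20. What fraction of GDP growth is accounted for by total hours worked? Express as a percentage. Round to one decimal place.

20.0%

Labor's share = 1 − 0.2 = 0.8.
Total hours worked contributed 0.8 × 0.9 = 0.72 pp.
Share of growth = 0.72 / 3.6 × 100 = 20%.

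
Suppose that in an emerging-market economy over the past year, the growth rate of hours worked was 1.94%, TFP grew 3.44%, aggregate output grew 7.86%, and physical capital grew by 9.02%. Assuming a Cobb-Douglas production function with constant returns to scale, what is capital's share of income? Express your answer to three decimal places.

gY = gA + α·gK + (1−α)·gL, so gY − gA − gL = α(gK − gL).
7.86 − 3.44 − 1.94 = α × (9.02 − 1.94).
2.48 = 7.08 α, so α = 0.35028.

Capital's share of income is 0.350.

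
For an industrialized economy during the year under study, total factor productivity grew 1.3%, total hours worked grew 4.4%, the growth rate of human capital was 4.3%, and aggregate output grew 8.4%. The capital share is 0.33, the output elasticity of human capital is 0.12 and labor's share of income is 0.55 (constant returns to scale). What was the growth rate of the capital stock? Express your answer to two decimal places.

The capital stock growth was 12.62%.

Labor's share = 1 − 0.33 − 0.12 = 0.55.
gY = gA + 0.12×4.3 + 0.55×4.4 + 0.33×g.
0.33×g = 8.4 − 1.3 − 2.936 = 4.164.
g = 4.164 / 0.33 = 12.6182%.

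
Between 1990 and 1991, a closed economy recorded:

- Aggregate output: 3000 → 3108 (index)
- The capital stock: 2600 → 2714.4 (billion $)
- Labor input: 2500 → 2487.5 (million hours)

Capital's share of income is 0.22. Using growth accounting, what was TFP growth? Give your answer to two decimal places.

Aggregate output growth = (3108 − 3000) / 3000 = 3.6%.
The capital stock growth = (2714.4 − 2600) / 2600 = 4.4%.
Labor input growth = (2487.5 − 2500) / 2500 = -0.5%.
Labor's share = 1 − 0.22 = 0.78.
The capital stock: 0.22 × 4.4 = 0.968 pp.
Labor input: 0.78 × (-0.5) = -0.39 pp.
TFP growth = 3.6 − 0.578 = 3.022%.

TFP growth was 3.02%.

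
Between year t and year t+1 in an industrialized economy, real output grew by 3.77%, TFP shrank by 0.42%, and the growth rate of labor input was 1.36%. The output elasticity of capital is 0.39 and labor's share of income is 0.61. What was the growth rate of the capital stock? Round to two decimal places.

Labor's share = 1 − 0.39 = 0.61.
gY = gA + 0.61×1.36 + 0.39×g.
0.39×g = 3.77 + 0.42 − 0.8296 = 3.3604.
g = 3.3604 / 0.39 = 8.6164%.

8.62%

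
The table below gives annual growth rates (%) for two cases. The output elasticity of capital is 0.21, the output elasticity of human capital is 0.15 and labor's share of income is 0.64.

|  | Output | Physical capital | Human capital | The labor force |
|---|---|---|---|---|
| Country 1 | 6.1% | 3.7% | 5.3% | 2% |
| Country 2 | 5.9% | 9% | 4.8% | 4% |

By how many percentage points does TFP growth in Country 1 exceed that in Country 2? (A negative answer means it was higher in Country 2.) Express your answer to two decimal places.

2.52 percentage points

Labor's share = 1 − 0.21 − 0.15 = 0.64.
Country 1: TFP = 6.1 − 0.777 − 0.795 − 1.28 = 3.248%.
Country 2: TFP = 5.9 − 1.89 − 0.72 − 2.56 = 0.73%.
Difference = 3.248 − (0.73) = 2.518 pp.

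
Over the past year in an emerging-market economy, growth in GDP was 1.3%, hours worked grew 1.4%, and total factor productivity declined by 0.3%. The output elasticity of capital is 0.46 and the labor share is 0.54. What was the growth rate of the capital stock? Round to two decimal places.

1.83%

Labor's share = 1 − 0.46 = 0.54.
gY = gA + 0.54×1.4 + 0.46×g.
0.46×g = 1.3 + 0.3 − 0.756 = 0.844.
g = 0.844 / 0.46 = 1.8348%.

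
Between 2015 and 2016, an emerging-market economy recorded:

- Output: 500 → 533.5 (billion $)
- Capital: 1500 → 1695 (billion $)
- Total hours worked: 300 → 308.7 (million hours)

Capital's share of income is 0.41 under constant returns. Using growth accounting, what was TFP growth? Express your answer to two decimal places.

-0.34%

Output growth = (533.5 − 500) / 500 = 6.7%.
Capital growth = (1695 − 1500) / 1500 = 13%.
Total hours worked growth = (308.7 − 300) / 300 = 2.9%.
Labor's share = 1 − 0.41 = 0.59.
Capital: 0.41 × 13 = 5.33 pp.
Total hours worked: 0.59 × 2.9 = 1.711 pp.
TFP growth = 6.7 − 7.041 = -0.341%.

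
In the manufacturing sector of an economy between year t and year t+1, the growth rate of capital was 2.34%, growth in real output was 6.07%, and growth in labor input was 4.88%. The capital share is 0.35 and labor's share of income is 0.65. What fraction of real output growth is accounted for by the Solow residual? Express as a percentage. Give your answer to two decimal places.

Labor's share = 1 − 0.35 = 0.65.
Capital: 0.35 × 2.34 = 0.819 pp.
Labor input: 0.65 × 4.88 = 3.172 pp.
TFP growth = 6.07 − 3.991 = 2.079%.
TFP share of growth = 2.079 / 6.07 × 100 = 34.2504%.

34.25%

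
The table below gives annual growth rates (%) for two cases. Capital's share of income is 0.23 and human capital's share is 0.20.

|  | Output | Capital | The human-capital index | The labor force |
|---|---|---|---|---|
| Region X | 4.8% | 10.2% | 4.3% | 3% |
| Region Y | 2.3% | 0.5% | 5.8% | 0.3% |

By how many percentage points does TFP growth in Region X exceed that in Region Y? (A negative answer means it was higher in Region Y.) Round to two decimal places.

-0.97 percentage points

Labor's share = 1 − 0.23 − 0.2 = 0.57.
Region X: TFP = 4.8 − 2.346 − 0.86 − 1.71 = -0.116%.
Region Y: TFP = 2.3 − 0.115 − 1.16 − 0.171 = 0.854%.
Difference = -0.116 − (0.854) = -0.97 pp.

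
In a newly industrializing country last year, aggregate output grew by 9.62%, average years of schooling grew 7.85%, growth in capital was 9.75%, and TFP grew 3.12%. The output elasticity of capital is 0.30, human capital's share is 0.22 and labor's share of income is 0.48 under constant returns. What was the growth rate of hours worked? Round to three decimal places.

Hours worked grew 3.850%.

Labor's share = 1 − 0.3 − 0.22 = 0.48.
gY = gA + 0.3×9.75 + 0.22×7.85 + 0.48×g.
0.48×g = 9.62 − 3.12 − 4.652 = 1.848.
g = 1.848 / 0.48 = 3.85%.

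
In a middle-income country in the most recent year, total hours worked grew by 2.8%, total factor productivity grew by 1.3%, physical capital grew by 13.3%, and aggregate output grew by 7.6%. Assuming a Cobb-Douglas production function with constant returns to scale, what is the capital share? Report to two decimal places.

0.33

gY = gA + α·gK + (1−α)·gL, so gY − gA − gL = α(gK − gL).
7.6 − 1.3 − 2.8 = α × (13.3 − 2.8).
3.5 = 10.5 α, so α = 0.3333.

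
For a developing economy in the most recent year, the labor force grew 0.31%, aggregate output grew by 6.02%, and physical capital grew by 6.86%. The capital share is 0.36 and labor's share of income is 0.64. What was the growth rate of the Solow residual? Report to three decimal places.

Labor's share = 1 − 0.36 = 0.64.
Physical capital: 0.36 × 6.86 = 2.4696 pp.
The labor force: 0.64 × 0.31 = 0.1984 pp.
TFP growth = 6.02 − 2.668 = 3.352%.

3.352%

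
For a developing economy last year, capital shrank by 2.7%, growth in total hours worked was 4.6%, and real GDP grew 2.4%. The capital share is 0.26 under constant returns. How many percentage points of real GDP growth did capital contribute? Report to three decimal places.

Contribution = share × growth = 0.26 × (-2.7) = -0.702 pp.

-0.702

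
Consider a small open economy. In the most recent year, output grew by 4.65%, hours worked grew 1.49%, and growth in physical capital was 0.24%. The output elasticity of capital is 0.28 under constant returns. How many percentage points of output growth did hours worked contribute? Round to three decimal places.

Labor's share = 1 − 0.28 = 0.72.
Contribution = share × growth = 0.72 × 1.49 = 1.0728 pp.

1.073 pp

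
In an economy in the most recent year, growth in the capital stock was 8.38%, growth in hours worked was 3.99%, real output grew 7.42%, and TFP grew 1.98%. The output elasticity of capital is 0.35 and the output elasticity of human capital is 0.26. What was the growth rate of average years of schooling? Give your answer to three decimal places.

Average years of schooling growth was 3.657%.

Labor's share = 1 − 0.35 − 0.26 = 0.39.
gY = gA + 0.35×8.38 + 0.39×3.99 + 0.26×g.
0.26×g = 7.42 − 1.98 − 4.4891 = 0.9509.
g = 0.9509 / 0.26 = 3.65731%.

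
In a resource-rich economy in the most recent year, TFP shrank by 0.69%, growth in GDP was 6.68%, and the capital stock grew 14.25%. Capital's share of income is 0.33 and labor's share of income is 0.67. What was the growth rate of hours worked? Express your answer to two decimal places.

Labor's share = 1 − 0.33 = 0.67.
gY = gA + 0.33×14.25 + 0.67×g.
0.67×g = 6.68 + 0.69 − 4.7025 = 2.6675.
g = 2.6675 / 0.67 = 3.9813%.

3.98%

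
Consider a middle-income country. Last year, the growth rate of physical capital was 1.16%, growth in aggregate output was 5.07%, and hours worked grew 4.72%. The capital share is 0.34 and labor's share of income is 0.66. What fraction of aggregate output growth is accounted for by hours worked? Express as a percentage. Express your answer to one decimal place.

Labor's share = 1 − 0.34 = 0.66.
Hours worked contributed 0.66 × 4.72 = 3.1152 pp.
Share of growth = 3.1152 / 5.07 × 100 = 61.444%.

61.4%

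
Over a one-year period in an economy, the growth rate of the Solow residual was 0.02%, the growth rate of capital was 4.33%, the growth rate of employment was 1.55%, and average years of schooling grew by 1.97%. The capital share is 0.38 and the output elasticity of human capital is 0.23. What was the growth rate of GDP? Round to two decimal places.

2.72%

Labor's share = 1 − 0.38 − 0.23 = 0.39.
Capital: 0.38 × 4.33 = 1.6454 pp.
Average years of schooling: 0.23 × 1.97 = 0.4531 pp.
Employment: 0.39 × 1.55 = 0.6045 pp.
Output growth = 0.02 + 2.703 = 2.723%.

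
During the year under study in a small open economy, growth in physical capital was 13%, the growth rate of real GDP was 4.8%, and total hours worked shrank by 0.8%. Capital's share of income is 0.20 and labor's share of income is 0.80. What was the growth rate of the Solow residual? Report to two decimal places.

2.84%

Labor's share = 1 − 0.2 = 0.8.
Physical capital: 0.2 × 13 = 2.6 pp.
Total hours worked: 0.8 × (-0.8) = -0.64 pp.
TFP growth = 4.8 − 1.96 = 2.84%.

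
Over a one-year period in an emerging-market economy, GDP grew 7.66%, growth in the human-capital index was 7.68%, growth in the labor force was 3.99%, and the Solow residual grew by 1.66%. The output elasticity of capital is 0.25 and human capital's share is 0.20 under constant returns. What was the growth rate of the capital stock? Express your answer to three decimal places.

9.078%

Labor's share = 1 − 0.25 − 0.2 = 0.55.
gY = gA + 0.2×7.68 + 0.55×3.99 + 0.25×g.
0.25×g = 7.66 − 1.66 − 3.7305 = 2.2695.
g = 2.2695 / 0.25 = 9.078%.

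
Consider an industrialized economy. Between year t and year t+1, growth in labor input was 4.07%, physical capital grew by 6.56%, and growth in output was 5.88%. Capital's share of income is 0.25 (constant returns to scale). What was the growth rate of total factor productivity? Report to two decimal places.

1.19%

Labor's share = 1 − 0.25 = 0.75.
Physical capital: 0.25 × 6.56 = 1.64 pp.
Labor input: 0.75 × 4.07 = 3.0525 pp.
TFP growth = 5.88 − 4.6925 = 1.1875%.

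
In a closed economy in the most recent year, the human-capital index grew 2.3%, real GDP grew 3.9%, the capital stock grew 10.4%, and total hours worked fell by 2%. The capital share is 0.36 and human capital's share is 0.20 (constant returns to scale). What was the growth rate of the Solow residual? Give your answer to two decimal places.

The Solow residual growth was 0.58%.

Labor's share = 1 − 0.36 − 0.2 = 0.44.
The capital stock: 0.36 × 10.4 = 3.744 pp.
The human-capital index: 0.2 × 2.3 = 0.46 pp.
Total hours worked: 0.44 × (-2) = -0.88 pp.
TFP growth = 3.9 − 3.324 = 0.576%.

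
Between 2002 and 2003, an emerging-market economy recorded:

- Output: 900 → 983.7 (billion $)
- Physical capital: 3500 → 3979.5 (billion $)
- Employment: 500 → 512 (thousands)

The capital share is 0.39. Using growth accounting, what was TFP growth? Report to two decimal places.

Output growth = (983.7 − 900) / 900 = 9.3%.
Physical capital growth = (3979.5 − 3500) / 3500 = 13.7%.
Employment growth = (512 − 500) / 500 = 2.4%.
Labor's share = 1 − 0.39 = 0.61.
Physical capital: 0.39 × 13.7 = 5.343 pp.
Employment: 0.61 × 2.4 = 1.464 pp.
TFP growth = 9.3 − 6.807 = 2.493%.

TFP growth was 2.49%.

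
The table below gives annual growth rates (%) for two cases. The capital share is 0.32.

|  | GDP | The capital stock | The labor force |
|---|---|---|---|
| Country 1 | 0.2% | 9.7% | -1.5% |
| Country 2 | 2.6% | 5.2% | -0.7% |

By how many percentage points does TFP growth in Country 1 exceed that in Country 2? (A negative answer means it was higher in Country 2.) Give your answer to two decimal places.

Labor's share = 1 − 0.32 = 0.68.
Country 1: TFP = 0.2 − 3.104 + 1.02 = -1.884%.
Country 2: TFP = 2.6 − 1.664 + 0.476 = 1.412%.
Difference = -1.884 − (1.412) = -3.296 pp.

-3.30 percentage points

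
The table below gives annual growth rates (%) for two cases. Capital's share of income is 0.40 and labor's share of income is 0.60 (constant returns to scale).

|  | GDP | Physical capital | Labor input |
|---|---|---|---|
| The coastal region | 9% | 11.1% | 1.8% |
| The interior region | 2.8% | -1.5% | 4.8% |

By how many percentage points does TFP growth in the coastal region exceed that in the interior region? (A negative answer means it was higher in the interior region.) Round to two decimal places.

Labor's share = 1 − 0.4 = 0.6.
The coastal region: TFP = 9 − 4.44 − 1.08 = 3.48%.
The interior region: TFP = 2.8 + 0.6 − 2.88 = 0.52%.
Difference = 3.48 − (0.52) = 2.96 pp.

2.96 percentage points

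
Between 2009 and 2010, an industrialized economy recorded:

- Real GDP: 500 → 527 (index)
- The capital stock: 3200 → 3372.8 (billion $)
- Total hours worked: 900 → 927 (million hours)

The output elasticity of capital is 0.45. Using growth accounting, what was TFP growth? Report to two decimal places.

1.32%

Real GDP growth = (527 − 500) / 500 = 5.4%.
The capital stock growth = (3372.8 − 3200) / 3200 = 5.4%.
Total hours worked growth = (927 − 900) / 900 = 3%.
Labor's share = 1 − 0.45 = 0.55.
The capital stock: 0.45 × 5.4 = 2.43 pp.
Total hours worked: 0.55 × 3 = 1.65 pp.
TFP growth = 5.4 − 4.08 = 1.32%.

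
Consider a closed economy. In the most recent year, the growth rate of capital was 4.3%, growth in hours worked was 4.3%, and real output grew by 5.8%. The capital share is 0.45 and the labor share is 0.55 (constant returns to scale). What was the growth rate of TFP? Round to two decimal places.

1.50%

Labor's share = 1 − 0.45 = 0.55.
Capital: 0.45 × 4.3 = 1.935 pp.
Hours worked: 0.55 × 4.3 = 2.365 pp.
TFP growth = 5.8 − 4.3 = 1.5%.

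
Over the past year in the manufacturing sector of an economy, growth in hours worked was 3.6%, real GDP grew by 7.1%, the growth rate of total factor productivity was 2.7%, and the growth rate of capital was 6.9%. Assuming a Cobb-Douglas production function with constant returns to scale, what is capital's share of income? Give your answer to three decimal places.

Capital's share of income is 0.242.

gY = gA + α·gK + (1−α)·gL, so gY − gA − gL = α(gK − gL).
7.1 − 2.7 − 3.6 = α × (6.9 − 3.6).
0.8 = 3.3 α, so α = 0.24242.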